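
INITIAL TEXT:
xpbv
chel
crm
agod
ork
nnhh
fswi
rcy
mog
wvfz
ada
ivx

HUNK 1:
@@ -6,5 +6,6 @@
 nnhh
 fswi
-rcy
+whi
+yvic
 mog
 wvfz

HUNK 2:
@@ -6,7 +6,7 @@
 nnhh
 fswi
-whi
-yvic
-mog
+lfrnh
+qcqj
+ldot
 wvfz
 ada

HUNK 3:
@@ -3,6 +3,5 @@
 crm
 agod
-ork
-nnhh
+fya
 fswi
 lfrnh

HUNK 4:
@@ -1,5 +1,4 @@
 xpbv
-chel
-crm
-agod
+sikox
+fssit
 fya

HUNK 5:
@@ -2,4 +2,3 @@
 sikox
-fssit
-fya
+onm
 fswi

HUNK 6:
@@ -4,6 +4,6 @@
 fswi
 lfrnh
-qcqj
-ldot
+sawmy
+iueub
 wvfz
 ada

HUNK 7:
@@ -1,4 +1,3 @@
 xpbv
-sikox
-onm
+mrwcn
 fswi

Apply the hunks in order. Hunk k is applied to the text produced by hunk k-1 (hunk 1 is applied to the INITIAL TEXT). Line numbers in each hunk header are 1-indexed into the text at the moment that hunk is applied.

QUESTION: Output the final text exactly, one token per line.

Answer: xpbv
mrwcn
fswi
lfrnh
sawmy
iueub
wvfz
ada
ivx

Derivation:
Hunk 1: at line 6 remove [rcy] add [whi,yvic] -> 13 lines: xpbv chel crm agod ork nnhh fswi whi yvic mog wvfz ada ivx
Hunk 2: at line 6 remove [whi,yvic,mog] add [lfrnh,qcqj,ldot] -> 13 lines: xpbv chel crm agod ork nnhh fswi lfrnh qcqj ldot wvfz ada ivx
Hunk 3: at line 3 remove [ork,nnhh] add [fya] -> 12 lines: xpbv chel crm agod fya fswi lfrnh qcqj ldot wvfz ada ivx
Hunk 4: at line 1 remove [chel,crm,agod] add [sikox,fssit] -> 11 lines: xpbv sikox fssit fya fswi lfrnh qcqj ldot wvfz ada ivx
Hunk 5: at line 2 remove [fssit,fya] add [onm] -> 10 lines: xpbv sikox onm fswi lfrnh qcqj ldot wvfz ada ivx
Hunk 6: at line 4 remove [qcqj,ldot] add [sawmy,iueub] -> 10 lines: xpbv sikox onm fswi lfrnh sawmy iueub wvfz ada ivx
Hunk 7: at line 1 remove [sikox,onm] add [mrwcn] -> 9 lines: xpbv mrwcn fswi lfrnh sawmy iueub wvfz ada ivx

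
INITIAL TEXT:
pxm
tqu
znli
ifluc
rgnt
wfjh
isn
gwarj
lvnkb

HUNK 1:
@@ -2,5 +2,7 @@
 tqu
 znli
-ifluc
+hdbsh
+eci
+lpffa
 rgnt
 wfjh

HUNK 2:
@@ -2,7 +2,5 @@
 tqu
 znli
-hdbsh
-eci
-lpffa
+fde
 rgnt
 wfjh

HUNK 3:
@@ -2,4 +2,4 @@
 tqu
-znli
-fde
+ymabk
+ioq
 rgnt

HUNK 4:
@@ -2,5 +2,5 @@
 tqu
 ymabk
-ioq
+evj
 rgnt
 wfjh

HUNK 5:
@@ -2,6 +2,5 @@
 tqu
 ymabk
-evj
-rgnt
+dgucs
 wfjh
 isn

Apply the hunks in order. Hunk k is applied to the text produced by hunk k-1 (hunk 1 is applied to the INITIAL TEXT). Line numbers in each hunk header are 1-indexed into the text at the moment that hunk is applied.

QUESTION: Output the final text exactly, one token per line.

Answer: pxm
tqu
ymabk
dgucs
wfjh
isn
gwarj
lvnkb

Derivation:
Hunk 1: at line 2 remove [ifluc] add [hdbsh,eci,lpffa] -> 11 lines: pxm tqu znli hdbsh eci lpffa rgnt wfjh isn gwarj lvnkb
Hunk 2: at line 2 remove [hdbsh,eci,lpffa] add [fde] -> 9 lines: pxm tqu znli fde rgnt wfjh isn gwarj lvnkb
Hunk 3: at line 2 remove [znli,fde] add [ymabk,ioq] -> 9 lines: pxm tqu ymabk ioq rgnt wfjh isn gwarj lvnkb
Hunk 4: at line 2 remove [ioq] add [evj] -> 9 lines: pxm tqu ymabk evj rgnt wfjh isn gwarj lvnkb
Hunk 5: at line 2 remove [evj,rgnt] add [dgucs] -> 8 lines: pxm tqu ymabk dgucs wfjh isn gwarj lvnkb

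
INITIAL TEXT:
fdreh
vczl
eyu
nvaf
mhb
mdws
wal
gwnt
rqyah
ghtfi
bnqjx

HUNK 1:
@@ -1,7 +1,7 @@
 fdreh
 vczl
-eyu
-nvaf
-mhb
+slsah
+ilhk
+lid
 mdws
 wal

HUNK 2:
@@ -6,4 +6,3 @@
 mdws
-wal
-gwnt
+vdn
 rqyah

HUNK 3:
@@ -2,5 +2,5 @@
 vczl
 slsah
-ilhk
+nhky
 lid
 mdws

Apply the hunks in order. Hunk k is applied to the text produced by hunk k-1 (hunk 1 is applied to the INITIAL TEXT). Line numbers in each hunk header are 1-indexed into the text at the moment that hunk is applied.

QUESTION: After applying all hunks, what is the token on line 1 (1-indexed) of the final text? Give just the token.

Hunk 1: at line 1 remove [eyu,nvaf,mhb] add [slsah,ilhk,lid] -> 11 lines: fdreh vczl slsah ilhk lid mdws wal gwnt rqyah ghtfi bnqjx
Hunk 2: at line 6 remove [wal,gwnt] add [vdn] -> 10 lines: fdreh vczl slsah ilhk lid mdws vdn rqyah ghtfi bnqjx
Hunk 3: at line 2 remove [ilhk] add [nhky] -> 10 lines: fdreh vczl slsah nhky lid mdws vdn rqyah ghtfi bnqjx
Final line 1: fdreh

Answer: fdreh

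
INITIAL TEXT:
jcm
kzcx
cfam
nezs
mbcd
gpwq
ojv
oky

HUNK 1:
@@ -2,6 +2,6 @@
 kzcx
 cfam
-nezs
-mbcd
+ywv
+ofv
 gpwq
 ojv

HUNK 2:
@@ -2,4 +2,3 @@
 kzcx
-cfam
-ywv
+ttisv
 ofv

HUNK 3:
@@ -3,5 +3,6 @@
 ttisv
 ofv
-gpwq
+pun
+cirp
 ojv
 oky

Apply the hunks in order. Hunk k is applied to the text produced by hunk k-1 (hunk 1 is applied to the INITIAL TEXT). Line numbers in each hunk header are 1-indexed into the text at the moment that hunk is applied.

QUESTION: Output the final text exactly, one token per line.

Hunk 1: at line 2 remove [nezs,mbcd] add [ywv,ofv] -> 8 lines: jcm kzcx cfam ywv ofv gpwq ojv oky
Hunk 2: at line 2 remove [cfam,ywv] add [ttisv] -> 7 lines: jcm kzcx ttisv ofv gpwq ojv oky
Hunk 3: at line 3 remove [gpwq] add [pun,cirp] -> 8 lines: jcm kzcx ttisv ofv pun cirp ojv oky

Answer: jcm
kzcx
ttisv
ofv
pun
cirp
ojv
oky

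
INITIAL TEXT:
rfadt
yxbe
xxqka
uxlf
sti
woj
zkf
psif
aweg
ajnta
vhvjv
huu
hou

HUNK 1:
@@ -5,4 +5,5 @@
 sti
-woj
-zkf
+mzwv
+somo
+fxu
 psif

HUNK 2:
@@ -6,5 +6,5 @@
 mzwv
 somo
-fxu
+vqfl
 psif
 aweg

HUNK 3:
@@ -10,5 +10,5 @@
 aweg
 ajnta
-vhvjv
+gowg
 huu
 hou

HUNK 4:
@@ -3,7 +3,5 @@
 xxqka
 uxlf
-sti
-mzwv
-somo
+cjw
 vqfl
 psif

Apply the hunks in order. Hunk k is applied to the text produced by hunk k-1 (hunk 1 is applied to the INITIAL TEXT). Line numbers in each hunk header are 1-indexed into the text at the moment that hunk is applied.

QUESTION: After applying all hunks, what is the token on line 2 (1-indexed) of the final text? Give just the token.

Answer: yxbe

Derivation:
Hunk 1: at line 5 remove [woj,zkf] add [mzwv,somo,fxu] -> 14 lines: rfadt yxbe xxqka uxlf sti mzwv somo fxu psif aweg ajnta vhvjv huu hou
Hunk 2: at line 6 remove [fxu] add [vqfl] -> 14 lines: rfadt yxbe xxqka uxlf sti mzwv somo vqfl psif aweg ajnta vhvjv huu hou
Hunk 3: at line 10 remove [vhvjv] add [gowg] -> 14 lines: rfadt yxbe xxqka uxlf sti mzwv somo vqfl psif aweg ajnta gowg huu hou
Hunk 4: at line 3 remove [sti,mzwv,somo] add [cjw] -> 12 lines: rfadt yxbe xxqka uxlf cjw vqfl psif aweg ajnta gowg huu hou
Final line 2: yxbe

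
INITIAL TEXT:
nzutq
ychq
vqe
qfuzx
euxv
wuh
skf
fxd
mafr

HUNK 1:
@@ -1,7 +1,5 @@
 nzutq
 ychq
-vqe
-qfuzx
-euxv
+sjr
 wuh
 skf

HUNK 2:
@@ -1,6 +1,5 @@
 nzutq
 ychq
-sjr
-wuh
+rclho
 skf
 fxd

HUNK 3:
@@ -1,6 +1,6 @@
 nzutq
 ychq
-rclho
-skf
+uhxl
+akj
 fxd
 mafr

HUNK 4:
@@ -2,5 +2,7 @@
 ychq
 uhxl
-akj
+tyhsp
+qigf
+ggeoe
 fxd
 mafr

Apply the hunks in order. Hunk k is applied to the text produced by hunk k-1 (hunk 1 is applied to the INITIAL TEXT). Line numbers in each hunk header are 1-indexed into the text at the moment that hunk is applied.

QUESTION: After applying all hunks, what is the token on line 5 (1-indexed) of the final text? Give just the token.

Answer: qigf

Derivation:
Hunk 1: at line 1 remove [vqe,qfuzx,euxv] add [sjr] -> 7 lines: nzutq ychq sjr wuh skf fxd mafr
Hunk 2: at line 1 remove [sjr,wuh] add [rclho] -> 6 lines: nzutq ychq rclho skf fxd mafr
Hunk 3: at line 1 remove [rclho,skf] add [uhxl,akj] -> 6 lines: nzutq ychq uhxl akj fxd mafr
Hunk 4: at line 2 remove [akj] add [tyhsp,qigf,ggeoe] -> 8 lines: nzutq ychq uhxl tyhsp qigf ggeoe fxd mafr
Final line 5: qigf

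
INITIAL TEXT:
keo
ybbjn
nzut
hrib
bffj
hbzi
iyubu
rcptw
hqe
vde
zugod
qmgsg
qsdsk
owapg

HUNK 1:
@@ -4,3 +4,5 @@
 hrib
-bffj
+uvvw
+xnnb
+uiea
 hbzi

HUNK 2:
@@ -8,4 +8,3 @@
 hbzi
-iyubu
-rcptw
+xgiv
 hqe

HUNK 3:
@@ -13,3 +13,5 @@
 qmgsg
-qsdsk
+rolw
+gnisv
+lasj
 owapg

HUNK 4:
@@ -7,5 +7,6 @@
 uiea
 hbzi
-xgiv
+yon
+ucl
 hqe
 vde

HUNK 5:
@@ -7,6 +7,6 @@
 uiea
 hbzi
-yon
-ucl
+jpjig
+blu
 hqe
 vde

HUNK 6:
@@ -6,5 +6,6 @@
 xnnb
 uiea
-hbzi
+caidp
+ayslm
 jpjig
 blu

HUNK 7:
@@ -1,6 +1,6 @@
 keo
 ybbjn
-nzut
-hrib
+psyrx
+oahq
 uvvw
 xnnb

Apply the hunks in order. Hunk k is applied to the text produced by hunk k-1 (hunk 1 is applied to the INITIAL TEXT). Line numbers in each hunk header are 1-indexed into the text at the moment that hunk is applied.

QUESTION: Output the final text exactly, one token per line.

Answer: keo
ybbjn
psyrx
oahq
uvvw
xnnb
uiea
caidp
ayslm
jpjig
blu
hqe
vde
zugod
qmgsg
rolw
gnisv
lasj
owapg

Derivation:
Hunk 1: at line 4 remove [bffj] add [uvvw,xnnb,uiea] -> 16 lines: keo ybbjn nzut hrib uvvw xnnb uiea hbzi iyubu rcptw hqe vde zugod qmgsg qsdsk owapg
Hunk 2: at line 8 remove [iyubu,rcptw] add [xgiv] -> 15 lines: keo ybbjn nzut hrib uvvw xnnb uiea hbzi xgiv hqe vde zugod qmgsg qsdsk owapg
Hunk 3: at line 13 remove [qsdsk] add [rolw,gnisv,lasj] -> 17 lines: keo ybbjn nzut hrib uvvw xnnb uiea hbzi xgiv hqe vde zugod qmgsg rolw gnisv lasj owapg
Hunk 4: at line 7 remove [xgiv] add [yon,ucl] -> 18 lines: keo ybbjn nzut hrib uvvw xnnb uiea hbzi yon ucl hqe vde zugod qmgsg rolw gnisv lasj owapg
Hunk 5: at line 7 remove [yon,ucl] add [jpjig,blu] -> 18 lines: keo ybbjn nzut hrib uvvw xnnb uiea hbzi jpjig blu hqe vde zugod qmgsg rolw gnisv lasj owapg
Hunk 6: at line 6 remove [hbzi] add [caidp,ayslm] -> 19 lines: keo ybbjn nzut hrib uvvw xnnb uiea caidp ayslm jpjig blu hqe vde zugod qmgsg rolw gnisv lasj owapg
Hunk 7: at line 1 remove [nzut,hrib] add [psyrx,oahq] -> 19 lines: keo ybbjn psyrx oahq uvvw xnnb uiea caidp ayslm jpjig blu hqe vde zugod qmgsg rolw gnisv lasj owapg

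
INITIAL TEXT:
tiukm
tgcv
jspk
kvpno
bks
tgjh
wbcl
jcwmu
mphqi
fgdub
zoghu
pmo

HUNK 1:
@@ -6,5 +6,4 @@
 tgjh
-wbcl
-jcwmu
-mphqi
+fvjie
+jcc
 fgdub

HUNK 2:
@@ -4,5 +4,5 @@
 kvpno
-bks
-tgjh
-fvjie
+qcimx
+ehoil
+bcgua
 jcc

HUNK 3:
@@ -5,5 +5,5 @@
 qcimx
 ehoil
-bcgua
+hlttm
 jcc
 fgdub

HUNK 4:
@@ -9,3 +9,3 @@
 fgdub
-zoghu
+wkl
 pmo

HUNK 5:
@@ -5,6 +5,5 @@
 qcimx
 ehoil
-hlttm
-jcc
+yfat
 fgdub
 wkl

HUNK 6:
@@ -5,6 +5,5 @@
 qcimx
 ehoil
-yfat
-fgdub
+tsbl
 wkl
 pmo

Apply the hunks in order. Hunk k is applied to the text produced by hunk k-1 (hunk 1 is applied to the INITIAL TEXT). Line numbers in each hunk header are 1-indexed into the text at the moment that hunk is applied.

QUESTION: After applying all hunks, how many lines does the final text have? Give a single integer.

Hunk 1: at line 6 remove [wbcl,jcwmu,mphqi] add [fvjie,jcc] -> 11 lines: tiukm tgcv jspk kvpno bks tgjh fvjie jcc fgdub zoghu pmo
Hunk 2: at line 4 remove [bks,tgjh,fvjie] add [qcimx,ehoil,bcgua] -> 11 lines: tiukm tgcv jspk kvpno qcimx ehoil bcgua jcc fgdub zoghu pmo
Hunk 3: at line 5 remove [bcgua] add [hlttm] -> 11 lines: tiukm tgcv jspk kvpno qcimx ehoil hlttm jcc fgdub zoghu pmo
Hunk 4: at line 9 remove [zoghu] add [wkl] -> 11 lines: tiukm tgcv jspk kvpno qcimx ehoil hlttm jcc fgdub wkl pmo
Hunk 5: at line 5 remove [hlttm,jcc] add [yfat] -> 10 lines: tiukm tgcv jspk kvpno qcimx ehoil yfat fgdub wkl pmo
Hunk 6: at line 5 remove [yfat,fgdub] add [tsbl] -> 9 lines: tiukm tgcv jspk kvpno qcimx ehoil tsbl wkl pmo
Final line count: 9

Answer: 9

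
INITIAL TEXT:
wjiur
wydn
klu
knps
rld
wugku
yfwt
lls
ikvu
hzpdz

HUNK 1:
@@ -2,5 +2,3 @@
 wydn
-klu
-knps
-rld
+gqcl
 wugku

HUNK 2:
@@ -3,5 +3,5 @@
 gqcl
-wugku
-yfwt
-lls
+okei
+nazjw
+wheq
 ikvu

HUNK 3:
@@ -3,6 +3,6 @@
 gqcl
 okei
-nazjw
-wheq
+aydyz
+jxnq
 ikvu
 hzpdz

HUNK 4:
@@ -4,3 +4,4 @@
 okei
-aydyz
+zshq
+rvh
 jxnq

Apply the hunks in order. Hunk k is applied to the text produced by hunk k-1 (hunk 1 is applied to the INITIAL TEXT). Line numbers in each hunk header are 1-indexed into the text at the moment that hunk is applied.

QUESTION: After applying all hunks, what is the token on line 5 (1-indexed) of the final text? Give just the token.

Answer: zshq

Derivation:
Hunk 1: at line 2 remove [klu,knps,rld] add [gqcl] -> 8 lines: wjiur wydn gqcl wugku yfwt lls ikvu hzpdz
Hunk 2: at line 3 remove [wugku,yfwt,lls] add [okei,nazjw,wheq] -> 8 lines: wjiur wydn gqcl okei nazjw wheq ikvu hzpdz
Hunk 3: at line 3 remove [nazjw,wheq] add [aydyz,jxnq] -> 8 lines: wjiur wydn gqcl okei aydyz jxnq ikvu hzpdz
Hunk 4: at line 4 remove [aydyz] add [zshq,rvh] -> 9 lines: wjiur wydn gqcl okei zshq rvh jxnq ikvu hzpdz
Final line 5: zshq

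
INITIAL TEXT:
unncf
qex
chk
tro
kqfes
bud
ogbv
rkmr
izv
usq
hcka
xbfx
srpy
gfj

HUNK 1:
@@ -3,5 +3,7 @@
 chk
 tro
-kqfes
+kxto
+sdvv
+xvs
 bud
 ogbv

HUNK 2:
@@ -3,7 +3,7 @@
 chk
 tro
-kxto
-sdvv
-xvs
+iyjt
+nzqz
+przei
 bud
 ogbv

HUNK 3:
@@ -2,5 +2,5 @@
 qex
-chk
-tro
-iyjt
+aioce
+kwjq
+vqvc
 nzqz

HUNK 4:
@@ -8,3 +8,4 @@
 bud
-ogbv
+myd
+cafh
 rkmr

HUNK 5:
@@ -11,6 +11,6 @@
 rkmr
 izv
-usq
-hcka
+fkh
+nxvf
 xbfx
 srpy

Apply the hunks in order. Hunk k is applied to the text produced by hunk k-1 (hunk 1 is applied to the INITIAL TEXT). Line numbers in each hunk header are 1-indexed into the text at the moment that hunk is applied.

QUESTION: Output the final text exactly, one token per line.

Answer: unncf
qex
aioce
kwjq
vqvc
nzqz
przei
bud
myd
cafh
rkmr
izv
fkh
nxvf
xbfx
srpy
gfj

Derivation:
Hunk 1: at line 3 remove [kqfes] add [kxto,sdvv,xvs] -> 16 lines: unncf qex chk tro kxto sdvv xvs bud ogbv rkmr izv usq hcka xbfx srpy gfj
Hunk 2: at line 3 remove [kxto,sdvv,xvs] add [iyjt,nzqz,przei] -> 16 lines: unncf qex chk tro iyjt nzqz przei bud ogbv rkmr izv usq hcka xbfx srpy gfj
Hunk 3: at line 2 remove [chk,tro,iyjt] add [aioce,kwjq,vqvc] -> 16 lines: unncf qex aioce kwjq vqvc nzqz przei bud ogbv rkmr izv usq hcka xbfx srpy gfj
Hunk 4: at line 8 remove [ogbv] add [myd,cafh] -> 17 lines: unncf qex aioce kwjq vqvc nzqz przei bud myd cafh rkmr izv usq hcka xbfx srpy gfj
Hunk 5: at line 11 remove [usq,hcka] add [fkh,nxvf] -> 17 lines: unncf qex aioce kwjq vqvc nzqz przei bud myd cafh rkmr izv fkh nxvf xbfx srpy gfj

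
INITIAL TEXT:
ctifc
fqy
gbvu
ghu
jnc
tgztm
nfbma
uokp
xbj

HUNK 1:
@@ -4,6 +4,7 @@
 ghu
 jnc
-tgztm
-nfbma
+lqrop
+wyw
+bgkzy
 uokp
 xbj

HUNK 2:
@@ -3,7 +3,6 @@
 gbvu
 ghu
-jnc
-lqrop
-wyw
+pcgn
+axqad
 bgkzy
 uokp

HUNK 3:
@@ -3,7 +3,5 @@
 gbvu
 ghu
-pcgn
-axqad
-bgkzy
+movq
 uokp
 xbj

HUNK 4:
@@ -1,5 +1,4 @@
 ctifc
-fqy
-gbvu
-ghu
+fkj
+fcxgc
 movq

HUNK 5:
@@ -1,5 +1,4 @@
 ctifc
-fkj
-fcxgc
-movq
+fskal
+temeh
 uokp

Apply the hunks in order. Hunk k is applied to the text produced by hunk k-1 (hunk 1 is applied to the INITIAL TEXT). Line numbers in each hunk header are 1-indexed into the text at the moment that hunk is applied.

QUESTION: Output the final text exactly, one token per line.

Answer: ctifc
fskal
temeh
uokp
xbj

Derivation:
Hunk 1: at line 4 remove [tgztm,nfbma] add [lqrop,wyw,bgkzy] -> 10 lines: ctifc fqy gbvu ghu jnc lqrop wyw bgkzy uokp xbj
Hunk 2: at line 3 remove [jnc,lqrop,wyw] add [pcgn,axqad] -> 9 lines: ctifc fqy gbvu ghu pcgn axqad bgkzy uokp xbj
Hunk 3: at line 3 remove [pcgn,axqad,bgkzy] add [movq] -> 7 lines: ctifc fqy gbvu ghu movq uokp xbj
Hunk 4: at line 1 remove [fqy,gbvu,ghu] add [fkj,fcxgc] -> 6 lines: ctifc fkj fcxgc movq uokp xbj
Hunk 5: at line 1 remove [fkj,fcxgc,movq] add [fskal,temeh] -> 5 lines: ctifc fskal temeh uokp xbj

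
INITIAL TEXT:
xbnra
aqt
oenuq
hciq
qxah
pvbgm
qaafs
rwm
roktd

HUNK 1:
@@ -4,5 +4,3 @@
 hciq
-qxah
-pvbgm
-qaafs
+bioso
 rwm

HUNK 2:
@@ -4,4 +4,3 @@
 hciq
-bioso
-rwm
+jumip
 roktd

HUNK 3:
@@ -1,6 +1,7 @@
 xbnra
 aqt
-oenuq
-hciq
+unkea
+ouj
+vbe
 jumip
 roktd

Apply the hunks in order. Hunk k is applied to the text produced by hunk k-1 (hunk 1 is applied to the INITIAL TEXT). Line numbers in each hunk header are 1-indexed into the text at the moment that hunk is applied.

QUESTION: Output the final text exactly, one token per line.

Answer: xbnra
aqt
unkea
ouj
vbe
jumip
roktd

Derivation:
Hunk 1: at line 4 remove [qxah,pvbgm,qaafs] add [bioso] -> 7 lines: xbnra aqt oenuq hciq bioso rwm roktd
Hunk 2: at line 4 remove [bioso,rwm] add [jumip] -> 6 lines: xbnra aqt oenuq hciq jumip roktd
Hunk 3: at line 1 remove [oenuq,hciq] add [unkea,ouj,vbe] -> 7 lines: xbnra aqt unkea ouj vbe jumip roktd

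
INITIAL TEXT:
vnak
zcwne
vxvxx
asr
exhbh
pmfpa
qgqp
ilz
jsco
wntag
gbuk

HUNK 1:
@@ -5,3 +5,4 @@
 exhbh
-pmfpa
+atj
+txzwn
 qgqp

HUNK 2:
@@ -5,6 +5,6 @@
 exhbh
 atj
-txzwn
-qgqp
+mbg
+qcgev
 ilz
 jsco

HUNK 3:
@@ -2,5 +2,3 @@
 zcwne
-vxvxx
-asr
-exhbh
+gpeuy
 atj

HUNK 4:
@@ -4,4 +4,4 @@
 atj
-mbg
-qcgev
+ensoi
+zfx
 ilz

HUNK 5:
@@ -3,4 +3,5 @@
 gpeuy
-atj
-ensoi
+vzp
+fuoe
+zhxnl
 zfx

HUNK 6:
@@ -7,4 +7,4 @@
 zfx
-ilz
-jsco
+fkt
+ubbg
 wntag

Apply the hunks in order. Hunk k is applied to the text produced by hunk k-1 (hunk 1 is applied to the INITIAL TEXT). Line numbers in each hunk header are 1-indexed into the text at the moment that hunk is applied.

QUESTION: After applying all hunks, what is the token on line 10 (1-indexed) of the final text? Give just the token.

Hunk 1: at line 5 remove [pmfpa] add [atj,txzwn] -> 12 lines: vnak zcwne vxvxx asr exhbh atj txzwn qgqp ilz jsco wntag gbuk
Hunk 2: at line 5 remove [txzwn,qgqp] add [mbg,qcgev] -> 12 lines: vnak zcwne vxvxx asr exhbh atj mbg qcgev ilz jsco wntag gbuk
Hunk 3: at line 2 remove [vxvxx,asr,exhbh] add [gpeuy] -> 10 lines: vnak zcwne gpeuy atj mbg qcgev ilz jsco wntag gbuk
Hunk 4: at line 4 remove [mbg,qcgev] add [ensoi,zfx] -> 10 lines: vnak zcwne gpeuy atj ensoi zfx ilz jsco wntag gbuk
Hunk 5: at line 3 remove [atj,ensoi] add [vzp,fuoe,zhxnl] -> 11 lines: vnak zcwne gpeuy vzp fuoe zhxnl zfx ilz jsco wntag gbuk
Hunk 6: at line 7 remove [ilz,jsco] add [fkt,ubbg] -> 11 lines: vnak zcwne gpeuy vzp fuoe zhxnl zfx fkt ubbg wntag gbuk
Final line 10: wntag

Answer: wntag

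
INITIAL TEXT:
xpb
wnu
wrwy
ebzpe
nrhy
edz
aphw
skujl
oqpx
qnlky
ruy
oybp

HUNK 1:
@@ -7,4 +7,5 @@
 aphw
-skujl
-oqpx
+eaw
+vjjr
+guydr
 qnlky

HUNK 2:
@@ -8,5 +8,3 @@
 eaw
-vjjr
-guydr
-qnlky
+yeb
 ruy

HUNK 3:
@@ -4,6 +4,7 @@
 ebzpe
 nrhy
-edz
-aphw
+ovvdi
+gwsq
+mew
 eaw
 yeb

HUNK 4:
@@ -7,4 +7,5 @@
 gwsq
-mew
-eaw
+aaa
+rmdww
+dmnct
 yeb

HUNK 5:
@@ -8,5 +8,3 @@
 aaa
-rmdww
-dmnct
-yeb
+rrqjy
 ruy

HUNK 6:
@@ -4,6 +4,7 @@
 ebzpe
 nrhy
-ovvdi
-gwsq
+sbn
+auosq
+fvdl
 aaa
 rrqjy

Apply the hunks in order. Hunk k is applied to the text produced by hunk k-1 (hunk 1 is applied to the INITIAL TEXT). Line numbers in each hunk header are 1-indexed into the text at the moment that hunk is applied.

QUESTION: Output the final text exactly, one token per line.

Hunk 1: at line 7 remove [skujl,oqpx] add [eaw,vjjr,guydr] -> 13 lines: xpb wnu wrwy ebzpe nrhy edz aphw eaw vjjr guydr qnlky ruy oybp
Hunk 2: at line 8 remove [vjjr,guydr,qnlky] add [yeb] -> 11 lines: xpb wnu wrwy ebzpe nrhy edz aphw eaw yeb ruy oybp
Hunk 3: at line 4 remove [edz,aphw] add [ovvdi,gwsq,mew] -> 12 lines: xpb wnu wrwy ebzpe nrhy ovvdi gwsq mew eaw yeb ruy oybp
Hunk 4: at line 7 remove [mew,eaw] add [aaa,rmdww,dmnct] -> 13 lines: xpb wnu wrwy ebzpe nrhy ovvdi gwsq aaa rmdww dmnct yeb ruy oybp
Hunk 5: at line 8 remove [rmdww,dmnct,yeb] add [rrqjy] -> 11 lines: xpb wnu wrwy ebzpe nrhy ovvdi gwsq aaa rrqjy ruy oybp
Hunk 6: at line 4 remove [ovvdi,gwsq] add [sbn,auosq,fvdl] -> 12 lines: xpb wnu wrwy ebzpe nrhy sbn auosq fvdl aaa rrqjy ruy oybp

Answer: xpb
wnu
wrwy
ebzpe
nrhy
sbn
auosq
fvdl
aaa
rrqjy
ruy
oybp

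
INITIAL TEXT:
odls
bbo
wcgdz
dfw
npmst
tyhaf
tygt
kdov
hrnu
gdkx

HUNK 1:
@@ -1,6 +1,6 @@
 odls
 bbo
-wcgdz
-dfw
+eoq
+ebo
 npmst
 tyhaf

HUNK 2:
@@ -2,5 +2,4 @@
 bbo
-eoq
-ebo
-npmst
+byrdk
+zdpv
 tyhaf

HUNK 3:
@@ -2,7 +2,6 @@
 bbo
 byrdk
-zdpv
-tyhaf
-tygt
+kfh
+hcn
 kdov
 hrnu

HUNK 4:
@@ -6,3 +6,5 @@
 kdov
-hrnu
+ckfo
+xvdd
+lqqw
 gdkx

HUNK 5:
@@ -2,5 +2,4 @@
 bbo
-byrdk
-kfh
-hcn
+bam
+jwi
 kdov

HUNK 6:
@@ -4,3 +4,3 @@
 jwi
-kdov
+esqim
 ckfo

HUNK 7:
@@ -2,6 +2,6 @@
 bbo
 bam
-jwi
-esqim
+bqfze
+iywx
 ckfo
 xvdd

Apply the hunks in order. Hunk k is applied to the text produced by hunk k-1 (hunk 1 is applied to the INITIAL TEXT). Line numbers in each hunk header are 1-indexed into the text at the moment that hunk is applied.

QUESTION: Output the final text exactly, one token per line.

Answer: odls
bbo
bam
bqfze
iywx
ckfo
xvdd
lqqw
gdkx

Derivation:
Hunk 1: at line 1 remove [wcgdz,dfw] add [eoq,ebo] -> 10 lines: odls bbo eoq ebo npmst tyhaf tygt kdov hrnu gdkx
Hunk 2: at line 2 remove [eoq,ebo,npmst] add [byrdk,zdpv] -> 9 lines: odls bbo byrdk zdpv tyhaf tygt kdov hrnu gdkx
Hunk 3: at line 2 remove [zdpv,tyhaf,tygt] add [kfh,hcn] -> 8 lines: odls bbo byrdk kfh hcn kdov hrnu gdkx
Hunk 4: at line 6 remove [hrnu] add [ckfo,xvdd,lqqw] -> 10 lines: odls bbo byrdk kfh hcn kdov ckfo xvdd lqqw gdkx
Hunk 5: at line 2 remove [byrdk,kfh,hcn] add [bam,jwi] -> 9 lines: odls bbo bam jwi kdov ckfo xvdd lqqw gdkx
Hunk 6: at line 4 remove [kdov] add [esqim] -> 9 lines: odls bbo bam jwi esqim ckfo xvdd lqqw gdkx
Hunk 7: at line 2 remove [jwi,esqim] add [bqfze,iywx] -> 9 lines: odls bbo bam bqfze iywx ckfo xvdd lqqw gdkx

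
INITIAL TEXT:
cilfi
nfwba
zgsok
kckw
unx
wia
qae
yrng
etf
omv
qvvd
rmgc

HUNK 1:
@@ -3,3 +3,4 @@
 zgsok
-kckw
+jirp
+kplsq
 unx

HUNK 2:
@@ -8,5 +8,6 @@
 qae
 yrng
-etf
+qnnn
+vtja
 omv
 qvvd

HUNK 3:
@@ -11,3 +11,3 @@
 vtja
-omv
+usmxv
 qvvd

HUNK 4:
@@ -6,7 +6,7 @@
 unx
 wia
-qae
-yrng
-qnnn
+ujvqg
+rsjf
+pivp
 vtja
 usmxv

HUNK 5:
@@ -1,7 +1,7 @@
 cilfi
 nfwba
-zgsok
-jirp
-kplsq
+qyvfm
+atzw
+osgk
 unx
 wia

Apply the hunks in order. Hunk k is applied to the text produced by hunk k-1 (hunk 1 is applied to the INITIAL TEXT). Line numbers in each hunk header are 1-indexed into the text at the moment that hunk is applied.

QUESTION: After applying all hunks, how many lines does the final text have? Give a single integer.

Answer: 14

Derivation:
Hunk 1: at line 3 remove [kckw] add [jirp,kplsq] -> 13 lines: cilfi nfwba zgsok jirp kplsq unx wia qae yrng etf omv qvvd rmgc
Hunk 2: at line 8 remove [etf] add [qnnn,vtja] -> 14 lines: cilfi nfwba zgsok jirp kplsq unx wia qae yrng qnnn vtja omv qvvd rmgc
Hunk 3: at line 11 remove [omv] add [usmxv] -> 14 lines: cilfi nfwba zgsok jirp kplsq unx wia qae yrng qnnn vtja usmxv qvvd rmgc
Hunk 4: at line 6 remove [qae,yrng,qnnn] add [ujvqg,rsjf,pivp] -> 14 lines: cilfi nfwba zgsok jirp kplsq unx wia ujvqg rsjf pivp vtja usmxv qvvd rmgc
Hunk 5: at line 1 remove [zgsok,jirp,kplsq] add [qyvfm,atzw,osgk] -> 14 lines: cilfi nfwba qyvfm atzw osgk unx wia ujvqg rsjf pivp vtja usmxv qvvd rmgc
Final line count: 14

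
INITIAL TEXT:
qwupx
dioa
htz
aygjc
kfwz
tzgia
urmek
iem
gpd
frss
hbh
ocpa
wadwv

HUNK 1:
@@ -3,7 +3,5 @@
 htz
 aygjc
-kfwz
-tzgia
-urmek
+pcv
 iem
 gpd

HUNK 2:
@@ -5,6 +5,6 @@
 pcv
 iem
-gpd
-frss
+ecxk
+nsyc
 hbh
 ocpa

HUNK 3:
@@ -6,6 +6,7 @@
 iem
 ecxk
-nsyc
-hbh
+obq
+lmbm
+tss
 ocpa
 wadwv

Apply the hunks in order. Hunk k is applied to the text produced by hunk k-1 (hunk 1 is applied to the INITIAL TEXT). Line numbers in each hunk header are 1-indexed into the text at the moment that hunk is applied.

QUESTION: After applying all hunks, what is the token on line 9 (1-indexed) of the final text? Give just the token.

Answer: lmbm

Derivation:
Hunk 1: at line 3 remove [kfwz,tzgia,urmek] add [pcv] -> 11 lines: qwupx dioa htz aygjc pcv iem gpd frss hbh ocpa wadwv
Hunk 2: at line 5 remove [gpd,frss] add [ecxk,nsyc] -> 11 lines: qwupx dioa htz aygjc pcv iem ecxk nsyc hbh ocpa wadwv
Hunk 3: at line 6 remove [nsyc,hbh] add [obq,lmbm,tss] -> 12 lines: qwupx dioa htz aygjc pcv iem ecxk obq lmbm tss ocpa wadwv
Final line 9: lmbm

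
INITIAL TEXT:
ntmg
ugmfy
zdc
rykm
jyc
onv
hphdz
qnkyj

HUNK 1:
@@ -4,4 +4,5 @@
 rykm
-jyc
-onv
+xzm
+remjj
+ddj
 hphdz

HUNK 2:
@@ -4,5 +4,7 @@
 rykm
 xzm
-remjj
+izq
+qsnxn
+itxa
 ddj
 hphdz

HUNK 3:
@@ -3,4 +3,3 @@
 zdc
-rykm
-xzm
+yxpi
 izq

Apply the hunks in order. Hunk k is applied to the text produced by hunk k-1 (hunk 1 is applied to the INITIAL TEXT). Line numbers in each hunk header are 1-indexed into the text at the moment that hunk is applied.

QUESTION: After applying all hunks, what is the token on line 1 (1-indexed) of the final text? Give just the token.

Answer: ntmg

Derivation:
Hunk 1: at line 4 remove [jyc,onv] add [xzm,remjj,ddj] -> 9 lines: ntmg ugmfy zdc rykm xzm remjj ddj hphdz qnkyj
Hunk 2: at line 4 remove [remjj] add [izq,qsnxn,itxa] -> 11 lines: ntmg ugmfy zdc rykm xzm izq qsnxn itxa ddj hphdz qnkyj
Hunk 3: at line 3 remove [rykm,xzm] add [yxpi] -> 10 lines: ntmg ugmfy zdc yxpi izq qsnxn itxa ddj hphdz qnkyj
Final line 1: ntmg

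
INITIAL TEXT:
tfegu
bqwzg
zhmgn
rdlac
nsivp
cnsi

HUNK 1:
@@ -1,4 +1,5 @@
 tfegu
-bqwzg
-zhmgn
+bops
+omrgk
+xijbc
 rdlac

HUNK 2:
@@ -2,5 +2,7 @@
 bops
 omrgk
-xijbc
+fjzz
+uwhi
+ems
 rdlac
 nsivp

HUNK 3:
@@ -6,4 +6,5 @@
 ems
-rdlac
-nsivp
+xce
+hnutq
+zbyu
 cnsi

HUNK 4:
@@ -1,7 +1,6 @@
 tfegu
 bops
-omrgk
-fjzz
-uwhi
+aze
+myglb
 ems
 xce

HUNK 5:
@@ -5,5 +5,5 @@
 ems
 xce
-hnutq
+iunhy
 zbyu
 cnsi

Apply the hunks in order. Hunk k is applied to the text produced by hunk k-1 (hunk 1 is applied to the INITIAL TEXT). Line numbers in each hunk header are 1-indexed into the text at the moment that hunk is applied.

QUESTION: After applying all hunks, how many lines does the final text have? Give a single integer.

Answer: 9

Derivation:
Hunk 1: at line 1 remove [bqwzg,zhmgn] add [bops,omrgk,xijbc] -> 7 lines: tfegu bops omrgk xijbc rdlac nsivp cnsi
Hunk 2: at line 2 remove [xijbc] add [fjzz,uwhi,ems] -> 9 lines: tfegu bops omrgk fjzz uwhi ems rdlac nsivp cnsi
Hunk 3: at line 6 remove [rdlac,nsivp] add [xce,hnutq,zbyu] -> 10 lines: tfegu bops omrgk fjzz uwhi ems xce hnutq zbyu cnsi
Hunk 4: at line 1 remove [omrgk,fjzz,uwhi] add [aze,myglb] -> 9 lines: tfegu bops aze myglb ems xce hnutq zbyu cnsi
Hunk 5: at line 5 remove [hnutq] add [iunhy] -> 9 lines: tfegu bops aze myglb ems xce iunhy zbyu cnsi
Final line count: 9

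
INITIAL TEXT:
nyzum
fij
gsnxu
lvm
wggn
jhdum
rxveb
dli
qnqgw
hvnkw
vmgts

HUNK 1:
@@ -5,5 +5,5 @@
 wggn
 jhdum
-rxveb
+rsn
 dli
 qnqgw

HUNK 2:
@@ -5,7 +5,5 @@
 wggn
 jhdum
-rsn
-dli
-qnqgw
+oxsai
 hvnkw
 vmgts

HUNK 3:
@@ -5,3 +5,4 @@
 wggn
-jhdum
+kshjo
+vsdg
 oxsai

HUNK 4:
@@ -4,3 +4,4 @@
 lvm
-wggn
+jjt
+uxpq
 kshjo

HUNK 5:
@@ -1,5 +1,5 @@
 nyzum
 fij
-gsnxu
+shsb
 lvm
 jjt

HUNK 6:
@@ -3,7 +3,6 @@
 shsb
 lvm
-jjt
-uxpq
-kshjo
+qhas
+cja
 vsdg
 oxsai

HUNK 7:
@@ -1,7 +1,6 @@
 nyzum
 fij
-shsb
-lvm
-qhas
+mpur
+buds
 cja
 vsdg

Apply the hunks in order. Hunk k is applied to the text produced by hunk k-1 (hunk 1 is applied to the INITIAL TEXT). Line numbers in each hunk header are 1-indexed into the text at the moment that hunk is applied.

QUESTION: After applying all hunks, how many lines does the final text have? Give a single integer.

Answer: 9

Derivation:
Hunk 1: at line 5 remove [rxveb] add [rsn] -> 11 lines: nyzum fij gsnxu lvm wggn jhdum rsn dli qnqgw hvnkw vmgts
Hunk 2: at line 5 remove [rsn,dli,qnqgw] add [oxsai] -> 9 lines: nyzum fij gsnxu lvm wggn jhdum oxsai hvnkw vmgts
Hunk 3: at line 5 remove [jhdum] add [kshjo,vsdg] -> 10 lines: nyzum fij gsnxu lvm wggn kshjo vsdg oxsai hvnkw vmgts
Hunk 4: at line 4 remove [wggn] add [jjt,uxpq] -> 11 lines: nyzum fij gsnxu lvm jjt uxpq kshjo vsdg oxsai hvnkw vmgts
Hunk 5: at line 1 remove [gsnxu] add [shsb] -> 11 lines: nyzum fij shsb lvm jjt uxpq kshjo vsdg oxsai hvnkw vmgts
Hunk 6: at line 3 remove [jjt,uxpq,kshjo] add [qhas,cja] -> 10 lines: nyzum fij shsb lvm qhas cja vsdg oxsai hvnkw vmgts
Hunk 7: at line 1 remove [shsb,lvm,qhas] add [mpur,buds] -> 9 lines: nyzum fij mpur buds cja vsdg oxsai hvnkw vmgts
Final line count: 9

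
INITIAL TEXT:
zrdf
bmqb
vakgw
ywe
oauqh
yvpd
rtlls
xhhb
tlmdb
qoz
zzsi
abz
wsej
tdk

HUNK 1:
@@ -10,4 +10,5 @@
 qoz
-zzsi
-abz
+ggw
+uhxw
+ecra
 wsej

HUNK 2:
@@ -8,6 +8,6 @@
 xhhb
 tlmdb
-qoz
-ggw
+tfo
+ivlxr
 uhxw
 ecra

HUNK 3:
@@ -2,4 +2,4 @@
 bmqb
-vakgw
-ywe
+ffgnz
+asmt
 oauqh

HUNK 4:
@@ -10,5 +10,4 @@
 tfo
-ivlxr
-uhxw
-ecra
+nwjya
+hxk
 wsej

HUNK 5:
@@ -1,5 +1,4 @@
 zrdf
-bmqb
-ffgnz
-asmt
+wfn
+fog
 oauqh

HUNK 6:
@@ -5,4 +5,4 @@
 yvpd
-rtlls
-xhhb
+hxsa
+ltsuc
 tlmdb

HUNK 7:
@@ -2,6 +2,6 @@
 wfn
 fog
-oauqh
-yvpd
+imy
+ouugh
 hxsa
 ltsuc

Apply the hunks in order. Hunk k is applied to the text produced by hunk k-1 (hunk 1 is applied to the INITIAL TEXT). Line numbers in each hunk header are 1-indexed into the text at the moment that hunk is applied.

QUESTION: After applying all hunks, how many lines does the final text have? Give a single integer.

Answer: 13

Derivation:
Hunk 1: at line 10 remove [zzsi,abz] add [ggw,uhxw,ecra] -> 15 lines: zrdf bmqb vakgw ywe oauqh yvpd rtlls xhhb tlmdb qoz ggw uhxw ecra wsej tdk
Hunk 2: at line 8 remove [qoz,ggw] add [tfo,ivlxr] -> 15 lines: zrdf bmqb vakgw ywe oauqh yvpd rtlls xhhb tlmdb tfo ivlxr uhxw ecra wsej tdk
Hunk 3: at line 2 remove [vakgw,ywe] add [ffgnz,asmt] -> 15 lines: zrdf bmqb ffgnz asmt oauqh yvpd rtlls xhhb tlmdb tfo ivlxr uhxw ecra wsej tdk
Hunk 4: at line 10 remove [ivlxr,uhxw,ecra] add [nwjya,hxk] -> 14 lines: zrdf bmqb ffgnz asmt oauqh yvpd rtlls xhhb tlmdb tfo nwjya hxk wsej tdk
Hunk 5: at line 1 remove [bmqb,ffgnz,asmt] add [wfn,fog] -> 13 lines: zrdf wfn fog oauqh yvpd rtlls xhhb tlmdb tfo nwjya hxk wsej tdk
Hunk 6: at line 5 remove [rtlls,xhhb] add [hxsa,ltsuc] -> 13 lines: zrdf wfn fog oauqh yvpd hxsa ltsuc tlmdb tfo nwjya hxk wsej tdk
Hunk 7: at line 2 remove [oauqh,yvpd] add [imy,ouugh] -> 13 lines: zrdf wfn fog imy ouugh hxsa ltsuc tlmdb tfo nwjya hxk wsej tdk
Final line count: 13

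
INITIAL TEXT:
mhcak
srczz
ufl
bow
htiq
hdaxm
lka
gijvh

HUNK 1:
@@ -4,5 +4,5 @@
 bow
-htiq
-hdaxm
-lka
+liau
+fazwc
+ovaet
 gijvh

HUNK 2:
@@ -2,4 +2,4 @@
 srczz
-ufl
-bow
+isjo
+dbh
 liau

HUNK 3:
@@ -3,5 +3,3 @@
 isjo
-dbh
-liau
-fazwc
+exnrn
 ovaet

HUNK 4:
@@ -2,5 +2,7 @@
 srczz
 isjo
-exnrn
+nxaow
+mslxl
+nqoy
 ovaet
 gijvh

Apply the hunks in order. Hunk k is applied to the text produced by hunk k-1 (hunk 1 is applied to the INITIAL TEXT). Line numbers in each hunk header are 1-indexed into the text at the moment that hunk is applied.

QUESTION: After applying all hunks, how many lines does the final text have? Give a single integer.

Hunk 1: at line 4 remove [htiq,hdaxm,lka] add [liau,fazwc,ovaet] -> 8 lines: mhcak srczz ufl bow liau fazwc ovaet gijvh
Hunk 2: at line 2 remove [ufl,bow] add [isjo,dbh] -> 8 lines: mhcak srczz isjo dbh liau fazwc ovaet gijvh
Hunk 3: at line 3 remove [dbh,liau,fazwc] add [exnrn] -> 6 lines: mhcak srczz isjo exnrn ovaet gijvh
Hunk 4: at line 2 remove [exnrn] add [nxaow,mslxl,nqoy] -> 8 lines: mhcak srczz isjo nxaow mslxl nqoy ovaet gijvh
Final line count: 8

Answer: 8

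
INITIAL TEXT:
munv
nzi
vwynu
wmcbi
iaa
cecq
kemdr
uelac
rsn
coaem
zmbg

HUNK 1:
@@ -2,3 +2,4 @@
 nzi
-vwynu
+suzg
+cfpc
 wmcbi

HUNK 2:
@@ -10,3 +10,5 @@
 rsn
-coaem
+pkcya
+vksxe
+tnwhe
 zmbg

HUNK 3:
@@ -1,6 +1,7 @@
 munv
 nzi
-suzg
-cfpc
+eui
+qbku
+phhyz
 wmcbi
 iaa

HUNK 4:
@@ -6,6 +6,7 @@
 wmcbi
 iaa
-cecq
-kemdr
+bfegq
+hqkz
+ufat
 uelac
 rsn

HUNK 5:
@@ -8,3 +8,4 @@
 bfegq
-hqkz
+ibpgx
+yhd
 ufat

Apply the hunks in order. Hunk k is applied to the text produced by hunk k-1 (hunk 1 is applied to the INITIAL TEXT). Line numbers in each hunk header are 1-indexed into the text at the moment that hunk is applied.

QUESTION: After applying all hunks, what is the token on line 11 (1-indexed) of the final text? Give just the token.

Answer: ufat

Derivation:
Hunk 1: at line 2 remove [vwynu] add [suzg,cfpc] -> 12 lines: munv nzi suzg cfpc wmcbi iaa cecq kemdr uelac rsn coaem zmbg
Hunk 2: at line 10 remove [coaem] add [pkcya,vksxe,tnwhe] -> 14 lines: munv nzi suzg cfpc wmcbi iaa cecq kemdr uelac rsn pkcya vksxe tnwhe zmbg
Hunk 3: at line 1 remove [suzg,cfpc] add [eui,qbku,phhyz] -> 15 lines: munv nzi eui qbku phhyz wmcbi iaa cecq kemdr uelac rsn pkcya vksxe tnwhe zmbg
Hunk 4: at line 6 remove [cecq,kemdr] add [bfegq,hqkz,ufat] -> 16 lines: munv nzi eui qbku phhyz wmcbi iaa bfegq hqkz ufat uelac rsn pkcya vksxe tnwhe zmbg
Hunk 5: at line 8 remove [hqkz] add [ibpgx,yhd] -> 17 lines: munv nzi eui qbku phhyz wmcbi iaa bfegq ibpgx yhd ufat uelac rsn pkcya vksxe tnwhe zmbg
Final line 11: ufat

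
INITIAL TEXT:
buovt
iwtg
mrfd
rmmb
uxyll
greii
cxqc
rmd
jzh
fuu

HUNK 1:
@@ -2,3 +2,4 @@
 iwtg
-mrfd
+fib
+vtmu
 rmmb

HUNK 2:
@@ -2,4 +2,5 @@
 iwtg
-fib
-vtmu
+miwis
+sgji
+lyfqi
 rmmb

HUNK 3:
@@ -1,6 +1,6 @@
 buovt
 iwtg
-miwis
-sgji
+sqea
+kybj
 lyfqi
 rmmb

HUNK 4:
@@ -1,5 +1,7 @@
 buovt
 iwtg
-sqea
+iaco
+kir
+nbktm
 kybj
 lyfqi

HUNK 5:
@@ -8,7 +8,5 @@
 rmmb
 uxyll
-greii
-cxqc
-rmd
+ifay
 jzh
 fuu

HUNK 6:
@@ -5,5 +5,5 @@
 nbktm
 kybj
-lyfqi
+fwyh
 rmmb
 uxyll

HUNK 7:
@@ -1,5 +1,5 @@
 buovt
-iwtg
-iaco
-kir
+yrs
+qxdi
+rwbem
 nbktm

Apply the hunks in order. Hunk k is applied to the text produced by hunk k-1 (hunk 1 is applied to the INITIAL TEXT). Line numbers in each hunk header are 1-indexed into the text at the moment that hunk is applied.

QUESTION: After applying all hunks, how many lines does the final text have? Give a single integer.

Answer: 12

Derivation:
Hunk 1: at line 2 remove [mrfd] add [fib,vtmu] -> 11 lines: buovt iwtg fib vtmu rmmb uxyll greii cxqc rmd jzh fuu
Hunk 2: at line 2 remove [fib,vtmu] add [miwis,sgji,lyfqi] -> 12 lines: buovt iwtg miwis sgji lyfqi rmmb uxyll greii cxqc rmd jzh fuu
Hunk 3: at line 1 remove [miwis,sgji] add [sqea,kybj] -> 12 lines: buovt iwtg sqea kybj lyfqi rmmb uxyll greii cxqc rmd jzh fuu
Hunk 4: at line 1 remove [sqea] add [iaco,kir,nbktm] -> 14 lines: buovt iwtg iaco kir nbktm kybj lyfqi rmmb uxyll greii cxqc rmd jzh fuu
Hunk 5: at line 8 remove [greii,cxqc,rmd] add [ifay] -> 12 lines: buovt iwtg iaco kir nbktm kybj lyfqi rmmb uxyll ifay jzh fuu
Hunk 6: at line 5 remove [lyfqi] add [fwyh] -> 12 lines: buovt iwtg iaco kir nbktm kybj fwyh rmmb uxyll ifay jzh fuu
Hunk 7: at line 1 remove [iwtg,iaco,kir] add [yrs,qxdi,rwbem] -> 12 lines: buovt yrs qxdi rwbem nbktm kybj fwyh rmmb uxyll ifay jzh fuu
Final line count: 12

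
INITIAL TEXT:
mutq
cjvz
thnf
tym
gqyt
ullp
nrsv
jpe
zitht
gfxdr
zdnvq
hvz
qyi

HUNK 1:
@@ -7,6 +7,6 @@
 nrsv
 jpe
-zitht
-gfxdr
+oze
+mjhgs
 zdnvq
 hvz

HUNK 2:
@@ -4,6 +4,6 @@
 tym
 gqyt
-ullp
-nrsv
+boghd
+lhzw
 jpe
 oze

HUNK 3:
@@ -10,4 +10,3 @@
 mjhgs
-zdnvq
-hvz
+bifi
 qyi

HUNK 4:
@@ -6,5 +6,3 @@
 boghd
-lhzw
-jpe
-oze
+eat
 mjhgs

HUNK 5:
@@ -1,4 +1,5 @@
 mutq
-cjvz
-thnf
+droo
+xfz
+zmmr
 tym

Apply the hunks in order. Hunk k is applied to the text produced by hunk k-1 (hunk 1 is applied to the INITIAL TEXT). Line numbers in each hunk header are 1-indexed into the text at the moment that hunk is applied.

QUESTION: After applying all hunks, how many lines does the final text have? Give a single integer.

Hunk 1: at line 7 remove [zitht,gfxdr] add [oze,mjhgs] -> 13 lines: mutq cjvz thnf tym gqyt ullp nrsv jpe oze mjhgs zdnvq hvz qyi
Hunk 2: at line 4 remove [ullp,nrsv] add [boghd,lhzw] -> 13 lines: mutq cjvz thnf tym gqyt boghd lhzw jpe oze mjhgs zdnvq hvz qyi
Hunk 3: at line 10 remove [zdnvq,hvz] add [bifi] -> 12 lines: mutq cjvz thnf tym gqyt boghd lhzw jpe oze mjhgs bifi qyi
Hunk 4: at line 6 remove [lhzw,jpe,oze] add [eat] -> 10 lines: mutq cjvz thnf tym gqyt boghd eat mjhgs bifi qyi
Hunk 5: at line 1 remove [cjvz,thnf] add [droo,xfz,zmmr] -> 11 lines: mutq droo xfz zmmr tym gqyt boghd eat mjhgs bifi qyi
Final line count: 11

Answer: 11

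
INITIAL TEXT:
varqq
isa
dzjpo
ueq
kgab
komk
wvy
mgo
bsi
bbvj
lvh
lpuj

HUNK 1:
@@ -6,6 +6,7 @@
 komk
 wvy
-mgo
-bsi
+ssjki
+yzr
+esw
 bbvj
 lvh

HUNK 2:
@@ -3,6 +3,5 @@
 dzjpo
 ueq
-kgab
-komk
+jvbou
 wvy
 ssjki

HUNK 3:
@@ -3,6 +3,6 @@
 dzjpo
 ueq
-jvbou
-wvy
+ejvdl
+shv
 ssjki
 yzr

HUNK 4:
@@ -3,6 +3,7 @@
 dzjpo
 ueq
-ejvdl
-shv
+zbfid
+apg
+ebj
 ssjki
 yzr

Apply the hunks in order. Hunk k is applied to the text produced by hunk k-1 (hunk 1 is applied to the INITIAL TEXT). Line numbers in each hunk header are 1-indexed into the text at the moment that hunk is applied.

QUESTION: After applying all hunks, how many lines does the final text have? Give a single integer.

Hunk 1: at line 6 remove [mgo,bsi] add [ssjki,yzr,esw] -> 13 lines: varqq isa dzjpo ueq kgab komk wvy ssjki yzr esw bbvj lvh lpuj
Hunk 2: at line 3 remove [kgab,komk] add [jvbou] -> 12 lines: varqq isa dzjpo ueq jvbou wvy ssjki yzr esw bbvj lvh lpuj
Hunk 3: at line 3 remove [jvbou,wvy] add [ejvdl,shv] -> 12 lines: varqq isa dzjpo ueq ejvdl shv ssjki yzr esw bbvj lvh lpuj
Hunk 4: at line 3 remove [ejvdl,shv] add [zbfid,apg,ebj] -> 13 lines: varqq isa dzjpo ueq zbfid apg ebj ssjki yzr esw bbvj lvh lpuj
Final line count: 13

Answer: 13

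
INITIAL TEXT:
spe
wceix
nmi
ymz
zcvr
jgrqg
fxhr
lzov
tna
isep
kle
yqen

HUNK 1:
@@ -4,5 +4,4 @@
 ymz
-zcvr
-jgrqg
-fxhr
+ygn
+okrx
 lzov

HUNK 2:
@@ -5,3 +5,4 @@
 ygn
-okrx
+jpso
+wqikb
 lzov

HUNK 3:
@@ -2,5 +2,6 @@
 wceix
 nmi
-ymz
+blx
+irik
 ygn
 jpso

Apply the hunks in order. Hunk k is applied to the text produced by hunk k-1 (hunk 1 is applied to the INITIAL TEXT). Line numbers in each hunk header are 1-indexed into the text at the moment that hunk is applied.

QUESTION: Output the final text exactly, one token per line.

Hunk 1: at line 4 remove [zcvr,jgrqg,fxhr] add [ygn,okrx] -> 11 lines: spe wceix nmi ymz ygn okrx lzov tna isep kle yqen
Hunk 2: at line 5 remove [okrx] add [jpso,wqikb] -> 12 lines: spe wceix nmi ymz ygn jpso wqikb lzov tna isep kle yqen
Hunk 3: at line 2 remove [ymz] add [blx,irik] -> 13 lines: spe wceix nmi blx irik ygn jpso wqikb lzov tna isep kle yqen

Answer: spe
wceix
nmi
blx
irik
ygn
jpso
wqikb
lzov
tna
isep
kle
yqen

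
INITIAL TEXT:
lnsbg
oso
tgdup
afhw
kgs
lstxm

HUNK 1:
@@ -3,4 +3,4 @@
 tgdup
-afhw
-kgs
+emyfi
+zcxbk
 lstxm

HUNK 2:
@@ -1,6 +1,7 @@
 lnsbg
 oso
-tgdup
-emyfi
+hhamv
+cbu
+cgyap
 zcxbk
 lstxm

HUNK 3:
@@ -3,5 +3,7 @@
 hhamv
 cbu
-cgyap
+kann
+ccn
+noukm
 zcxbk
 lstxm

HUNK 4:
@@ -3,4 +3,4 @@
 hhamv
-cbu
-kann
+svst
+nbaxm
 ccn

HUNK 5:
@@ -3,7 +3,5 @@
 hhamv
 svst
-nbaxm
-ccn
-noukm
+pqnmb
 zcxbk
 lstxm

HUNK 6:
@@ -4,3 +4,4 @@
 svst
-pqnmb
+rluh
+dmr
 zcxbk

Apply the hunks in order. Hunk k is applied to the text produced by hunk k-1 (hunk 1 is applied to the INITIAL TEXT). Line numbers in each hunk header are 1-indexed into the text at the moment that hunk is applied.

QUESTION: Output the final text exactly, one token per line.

Answer: lnsbg
oso
hhamv
svst
rluh
dmr
zcxbk
lstxm

Derivation:
Hunk 1: at line 3 remove [afhw,kgs] add [emyfi,zcxbk] -> 6 lines: lnsbg oso tgdup emyfi zcxbk lstxm
Hunk 2: at line 1 remove [tgdup,emyfi] add [hhamv,cbu,cgyap] -> 7 lines: lnsbg oso hhamv cbu cgyap zcxbk lstxm
Hunk 3: at line 3 remove [cgyap] add [kann,ccn,noukm] -> 9 lines: lnsbg oso hhamv cbu kann ccn noukm zcxbk lstxm
Hunk 4: at line 3 remove [cbu,kann] add [svst,nbaxm] -> 9 lines: lnsbg oso hhamv svst nbaxm ccn noukm zcxbk lstxm
Hunk 5: at line 3 remove [nbaxm,ccn,noukm] add [pqnmb] -> 7 lines: lnsbg oso hhamv svst pqnmb zcxbk lstxm
Hunk 6: at line 4 remove [pqnmb] add [rluh,dmr] -> 8 lines: lnsbg oso hhamv svst rluh dmr zcxbk lstxm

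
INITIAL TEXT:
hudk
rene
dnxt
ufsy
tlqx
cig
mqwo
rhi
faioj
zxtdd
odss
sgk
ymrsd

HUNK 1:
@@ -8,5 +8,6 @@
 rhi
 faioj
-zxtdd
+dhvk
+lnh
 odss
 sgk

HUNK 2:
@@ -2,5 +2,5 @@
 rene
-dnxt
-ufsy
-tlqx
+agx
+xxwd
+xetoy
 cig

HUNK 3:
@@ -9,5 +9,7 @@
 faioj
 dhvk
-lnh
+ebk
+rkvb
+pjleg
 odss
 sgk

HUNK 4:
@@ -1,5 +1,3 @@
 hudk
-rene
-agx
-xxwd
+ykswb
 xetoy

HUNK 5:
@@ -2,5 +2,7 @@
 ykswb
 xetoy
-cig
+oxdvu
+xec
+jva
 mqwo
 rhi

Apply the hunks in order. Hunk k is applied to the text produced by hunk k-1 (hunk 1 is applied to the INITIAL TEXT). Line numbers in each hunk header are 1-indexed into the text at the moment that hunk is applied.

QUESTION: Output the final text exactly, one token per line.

Hunk 1: at line 8 remove [zxtdd] add [dhvk,lnh] -> 14 lines: hudk rene dnxt ufsy tlqx cig mqwo rhi faioj dhvk lnh odss sgk ymrsd
Hunk 2: at line 2 remove [dnxt,ufsy,tlqx] add [agx,xxwd,xetoy] -> 14 lines: hudk rene agx xxwd xetoy cig mqwo rhi faioj dhvk lnh odss sgk ymrsd
Hunk 3: at line 9 remove [lnh] add [ebk,rkvb,pjleg] -> 16 lines: hudk rene agx xxwd xetoy cig mqwo rhi faioj dhvk ebk rkvb pjleg odss sgk ymrsd
Hunk 4: at line 1 remove [rene,agx,xxwd] add [ykswb] -> 14 lines: hudk ykswb xetoy cig mqwo rhi faioj dhvk ebk rkvb pjleg odss sgk ymrsd
Hunk 5: at line 2 remove [cig] add [oxdvu,xec,jva] -> 16 lines: hudk ykswb xetoy oxdvu xec jva mqwo rhi faioj dhvk ebk rkvb pjleg odss sgk ymrsd

Answer: hudk
ykswb
xetoy
oxdvu
xec
jva
mqwo
rhi
faioj
dhvk
ebk
rkvb
pjleg
odss
sgk
ymrsd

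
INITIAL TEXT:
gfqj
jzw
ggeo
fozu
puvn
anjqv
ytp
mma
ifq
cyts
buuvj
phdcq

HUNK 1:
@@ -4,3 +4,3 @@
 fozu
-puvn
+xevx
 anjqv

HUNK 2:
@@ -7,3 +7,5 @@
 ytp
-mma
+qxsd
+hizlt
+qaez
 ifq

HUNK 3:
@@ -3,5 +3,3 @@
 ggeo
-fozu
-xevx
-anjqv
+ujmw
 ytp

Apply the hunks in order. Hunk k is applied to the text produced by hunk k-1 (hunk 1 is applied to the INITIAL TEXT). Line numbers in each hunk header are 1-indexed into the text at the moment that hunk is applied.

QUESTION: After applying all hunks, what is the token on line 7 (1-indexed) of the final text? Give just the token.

Answer: hizlt

Derivation:
Hunk 1: at line 4 remove [puvn] add [xevx] -> 12 lines: gfqj jzw ggeo fozu xevx anjqv ytp mma ifq cyts buuvj phdcq
Hunk 2: at line 7 remove [mma] add [qxsd,hizlt,qaez] -> 14 lines: gfqj jzw ggeo fozu xevx anjqv ytp qxsd hizlt qaez ifq cyts buuvj phdcq
Hunk 3: at line 3 remove [fozu,xevx,anjqv] add [ujmw] -> 12 lines: gfqj jzw ggeo ujmw ytp qxsd hizlt qaez ifq cyts buuvj phdcq
Final line 7: hizlt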